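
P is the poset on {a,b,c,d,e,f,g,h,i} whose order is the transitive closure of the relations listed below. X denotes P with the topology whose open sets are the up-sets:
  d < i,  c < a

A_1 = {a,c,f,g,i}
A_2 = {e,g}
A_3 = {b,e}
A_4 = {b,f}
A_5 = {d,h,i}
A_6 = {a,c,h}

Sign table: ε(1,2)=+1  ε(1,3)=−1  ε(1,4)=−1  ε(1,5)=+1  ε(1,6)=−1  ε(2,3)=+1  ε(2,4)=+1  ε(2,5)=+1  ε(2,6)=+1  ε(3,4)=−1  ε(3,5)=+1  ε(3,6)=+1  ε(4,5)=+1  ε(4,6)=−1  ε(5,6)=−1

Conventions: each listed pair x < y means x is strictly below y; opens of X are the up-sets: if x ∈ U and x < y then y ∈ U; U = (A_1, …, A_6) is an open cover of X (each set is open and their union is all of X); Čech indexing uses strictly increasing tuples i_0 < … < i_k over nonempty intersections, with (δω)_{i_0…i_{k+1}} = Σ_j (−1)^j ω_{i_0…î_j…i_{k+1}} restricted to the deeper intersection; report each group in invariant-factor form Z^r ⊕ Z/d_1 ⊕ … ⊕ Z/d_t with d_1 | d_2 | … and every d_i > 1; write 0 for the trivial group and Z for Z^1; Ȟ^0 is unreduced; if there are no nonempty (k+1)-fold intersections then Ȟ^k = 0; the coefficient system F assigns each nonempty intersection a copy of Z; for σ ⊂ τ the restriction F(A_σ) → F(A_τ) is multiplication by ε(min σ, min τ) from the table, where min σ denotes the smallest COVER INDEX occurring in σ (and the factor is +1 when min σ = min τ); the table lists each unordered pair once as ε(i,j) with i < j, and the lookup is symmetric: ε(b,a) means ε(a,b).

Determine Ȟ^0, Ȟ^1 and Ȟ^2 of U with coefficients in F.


nonempty intersections:
  A12={g} A14={f} A15={i} A16={a,c} A23={e} A34={b} A56={h}
C dims 6,7; δ0: rk 5, SNF 1^5
Ȟ^0: (6−5)−0=1 ⇒ Z
Ȟ^1: (7−0)−5=2 ⇒ Z^2
Ȟ^2: (0−0)−0=0 ⇒ 0

Ȟ^0 ≅ Z; Ȟ^1 ≅ Z^2; Ȟ^2 ≅ 0


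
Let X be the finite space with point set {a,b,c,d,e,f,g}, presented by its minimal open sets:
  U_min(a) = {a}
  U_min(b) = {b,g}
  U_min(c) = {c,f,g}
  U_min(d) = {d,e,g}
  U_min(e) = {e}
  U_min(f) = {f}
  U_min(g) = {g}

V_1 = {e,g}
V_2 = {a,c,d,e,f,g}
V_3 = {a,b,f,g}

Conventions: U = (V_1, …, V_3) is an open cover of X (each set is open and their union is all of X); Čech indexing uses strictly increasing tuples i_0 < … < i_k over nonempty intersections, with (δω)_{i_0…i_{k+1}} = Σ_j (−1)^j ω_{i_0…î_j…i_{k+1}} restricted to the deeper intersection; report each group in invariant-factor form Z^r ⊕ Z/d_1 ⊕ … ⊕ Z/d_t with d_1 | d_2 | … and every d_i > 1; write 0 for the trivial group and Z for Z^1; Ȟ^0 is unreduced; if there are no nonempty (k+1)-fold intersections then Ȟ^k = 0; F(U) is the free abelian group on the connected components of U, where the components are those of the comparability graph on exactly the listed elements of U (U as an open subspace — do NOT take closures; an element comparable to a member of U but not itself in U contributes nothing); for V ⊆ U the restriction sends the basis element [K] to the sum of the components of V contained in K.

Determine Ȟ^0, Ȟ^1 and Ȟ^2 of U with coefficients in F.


Ȟ^0 = Z^2; Ȟ^1 = 0; Ȟ^2 = 0

cover nerve:
  V12={e,g} V13={g} V23={a,f,g}
  V123={g}
components per intersection:
  V1: {e} {g}
  V2: {a} {c,d,e,f,g}
  V3: {a} {b,g} {f}
  V12: {e} {g}
  V13: {g}
  V23: {a} {f} {g}
  V123: {g}
C dims 7,6,1; δ0: rk 5, SNF 1^5; δ1: rk 1, SNF 1^1
Ȟ^0: (7−5)−0=2 ⇒ Z^2
Ȟ^1: (6−1)−5=0 ⇒ 0
Ȟ^2: (1−0)−1=0 ⇒ 0


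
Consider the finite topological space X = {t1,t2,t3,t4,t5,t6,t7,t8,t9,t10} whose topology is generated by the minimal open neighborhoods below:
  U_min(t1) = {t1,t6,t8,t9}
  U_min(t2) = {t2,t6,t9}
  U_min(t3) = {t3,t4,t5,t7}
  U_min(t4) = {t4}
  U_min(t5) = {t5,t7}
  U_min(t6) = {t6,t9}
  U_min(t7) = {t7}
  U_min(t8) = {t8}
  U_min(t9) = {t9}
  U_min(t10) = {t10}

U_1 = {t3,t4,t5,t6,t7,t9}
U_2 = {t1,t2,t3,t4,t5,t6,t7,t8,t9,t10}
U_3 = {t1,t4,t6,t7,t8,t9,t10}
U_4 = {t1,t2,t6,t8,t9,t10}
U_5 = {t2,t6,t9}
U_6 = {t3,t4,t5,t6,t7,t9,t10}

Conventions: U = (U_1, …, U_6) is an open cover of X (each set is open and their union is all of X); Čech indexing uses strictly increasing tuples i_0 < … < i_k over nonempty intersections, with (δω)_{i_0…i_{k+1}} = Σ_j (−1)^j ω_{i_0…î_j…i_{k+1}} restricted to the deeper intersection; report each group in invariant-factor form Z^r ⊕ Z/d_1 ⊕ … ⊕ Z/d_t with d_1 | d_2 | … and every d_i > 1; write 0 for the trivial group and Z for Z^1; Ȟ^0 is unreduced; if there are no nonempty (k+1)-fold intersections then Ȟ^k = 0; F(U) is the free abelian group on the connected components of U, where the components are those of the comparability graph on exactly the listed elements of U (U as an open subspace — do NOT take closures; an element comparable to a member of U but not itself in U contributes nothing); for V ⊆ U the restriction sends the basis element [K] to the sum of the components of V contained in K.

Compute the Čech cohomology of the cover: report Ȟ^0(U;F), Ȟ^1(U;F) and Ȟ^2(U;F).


nerve of the cover:
  U12={t3,t4,t5,t6,t7,t9} U13={t4,t6,t7,t9} U14={t6,t9} U15={t6,t9} U16={t3,t4,t5,t6,t7,t9} U23={t1,t4,t6,t7,t8,t9,t10} U24={t1,t2,t6,t8,t9,t10} U25={t2,t6,t9} U26={t3,t4,t5,t6,t7,t9,t10} U34={t1,t6,t8,t9,t10} U35={t6,t9} U36={t4,t6,t7,t9,t10} U45={t2,t6,t9} U46={t6,t9,t10} U56={t6,t9}
  U123={t4,t6,t7,t9} U124={t6,t9} U125={t6,t9} U126={t3,t4,t5,t6,t7,t9} U134={t6,t9} U135={t6,t9} U136={t4,t6,t7,t9} U145={t6,t9} U146={t6,t9} U156={t6,t9} U234={t1,t6,t8,t9,t10} U235={t6,t9} U236={t4,t6,t7,t9,t10} U245={t2,t6,t9} U246={t6,t9,t10} U256={t6,t9} U345={t6,t9} U346={t6,t9,t10} U356={t6,t9} U456={t6,t9}
  U1234={t6,t9} U1235={t6,t9} U1236={t4,t6,t7,t9} U1245={t6,t9} U1246={t6,t9} U1256={t6,t9} U1345={t6,t9} U1346={t6,t9} U1356={t6,t9} U1456={t6,t9} U2345={t6,t9} U2346={t6,t9,t10} U2356={t6,t9} U2456={t6,t9} U3456={t6,t9}
  U12345={t6,t9} U12346={t6,t9} U12356={t6,t9} U12456={t6,t9} U13456={t6,t9} U23456={t6,t9}
  U123456={t6,t9}
components per intersection:
  U1: {t3,t4,t5,t7} {t6,t9}
  U2: {t1,t2,t6,t8,t9} {t3,t4,t5,t7} {t10}
  U3: {t1,t6,t8,t9} {t4} {t7} {t10}
  U4: {t1,t2,t6,t8,t9} {t10}
  U5: {t2,t6,t9}
  U6: {t3,t4,t5,t7} {t6,t9} {t10}
  U12: {t3,t4,t5,t7} {t6,t9}
  U13: {t4} {t6,t9} {t7}
  U14: {t6,t9}
  U15: {t6,t9}
  U16: {t3,t4,t5,t7} {t6,t9}
  U23: {t1,t6,t8,t9} {t4} {t7} {t10}
  U24: {t1,t2,t6,t8,t9} {t10}
  U25: {t2,t6,t9}
  U26: {t3,t4,t5,t7} {t6,t9} {t10}
  U34: {t1,t6,t8,t9} {t10}
  U35: {t6,t9}
  U36: {t4} {t6,t9} {t7} {t10}
  U45: {t2,t6,t9}
  U46: {t6,t9} {t10}
  U56: {t6,t9}
  U123: {t4} {t6,t9} {t7}
  U124: {t6,t9}
  U125: {t6,t9}
  U126: {t3,t4,t5,t7} {t6,t9}
  U134: {t6,t9}
  U135: {t6,t9}
  U136: {t4} {t6,t9} {t7}
  U145: {t6,t9}
  U146: {t6,t9}
  U156: {t6,t9}
  U234: {t1,t6,t8,t9} {t10}
  U235: {t6,t9}
  U236: {t4} {t6,t9} {t7} {t10}
  U245: {t2,t6,t9}
  U246: {t6,t9} {t10}
  U256: {t6,t9}
  U345: {t6,t9}
  U346: {t6,t9} {t10}
  U356: {t6,t9}
  U456: {t6,t9}
  U1234: {t6,t9}
  U1235: {t6,t9}
  U1236: {t4} {t6,t9} {t7}
  U1245: {t6,t9}
  U1246: {t6,t9}
  U1256: {t6,t9}
  U1345: {t6,t9}
  U1346: {t6,t9}
  U1356: {t6,t9}
  U1456: {t6,t9}
  U2345: {t6,t9}
  U2346: {t6,t9} {t10}
  U2356: {t6,t9}
  U2456: {t6,t9}
  U3456: {t6,t9}
  U12345: {t6,t9}
  U12346: {t6,t9}
  U12356: {t6,t9}
  U12456: {t6,t9}
  U13456: {t6,t9}
  U23456: {t6,t9}
  U123456: {t6,t9}
C dims 15,30,31,18; δ0: rk 12, SNF 1^12; δ1: rk 18, SNF 1^18; δ2: rk 13, SNF 1^13
Ȟ^0 = (15 − 12) − 0 = 3, so Ȟ^0 ≅ Z^3
Ȟ^1 = (30 − 18) − 12 = 0, so Ȟ^1 ≅ 0
Ȟ^2 = (31 − 13) − 18 = 0, so Ȟ^2 ≅ 0

Ȟ^0(U;F) ≅ Z^3, Ȟ^1(U;F) ≅ 0 and Ȟ^2(U;F) ≅ 0


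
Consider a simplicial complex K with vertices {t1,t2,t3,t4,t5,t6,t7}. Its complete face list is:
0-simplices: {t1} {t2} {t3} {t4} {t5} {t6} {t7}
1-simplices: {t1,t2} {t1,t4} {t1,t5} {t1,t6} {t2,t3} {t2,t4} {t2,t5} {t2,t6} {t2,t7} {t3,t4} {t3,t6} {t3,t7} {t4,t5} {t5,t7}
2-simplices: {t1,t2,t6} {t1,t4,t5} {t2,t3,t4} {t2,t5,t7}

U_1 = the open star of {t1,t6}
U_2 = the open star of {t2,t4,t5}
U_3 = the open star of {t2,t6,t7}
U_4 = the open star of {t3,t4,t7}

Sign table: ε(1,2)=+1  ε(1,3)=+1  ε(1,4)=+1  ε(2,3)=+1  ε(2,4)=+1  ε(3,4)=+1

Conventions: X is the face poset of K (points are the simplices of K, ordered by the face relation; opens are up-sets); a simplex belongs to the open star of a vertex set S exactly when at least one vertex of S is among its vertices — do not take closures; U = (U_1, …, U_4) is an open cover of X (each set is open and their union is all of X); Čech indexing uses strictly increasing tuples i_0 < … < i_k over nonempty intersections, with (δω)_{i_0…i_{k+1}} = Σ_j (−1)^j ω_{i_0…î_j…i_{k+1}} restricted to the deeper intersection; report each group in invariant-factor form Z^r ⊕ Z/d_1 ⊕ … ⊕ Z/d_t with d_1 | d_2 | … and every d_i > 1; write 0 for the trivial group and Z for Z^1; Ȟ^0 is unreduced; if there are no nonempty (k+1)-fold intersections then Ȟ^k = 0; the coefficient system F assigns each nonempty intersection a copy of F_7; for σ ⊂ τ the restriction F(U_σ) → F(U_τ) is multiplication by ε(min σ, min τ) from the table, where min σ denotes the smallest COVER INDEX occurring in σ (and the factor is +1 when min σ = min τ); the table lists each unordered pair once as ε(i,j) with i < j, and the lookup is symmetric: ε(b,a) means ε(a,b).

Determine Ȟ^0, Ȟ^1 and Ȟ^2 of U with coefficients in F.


nerve simplices:
  U1={{t1},{t6},{t1,t2},{t1,t4},{t1,t5},{t1,t6},{t2,t6},{t3,t6},{t1,t2,t6},{t1,t4,t5}} U2={{t2},{t4},{t5},{t1,t2},{t1,t4},{t1,t5},{t2,t3},{t2,t4},{t2,t5},{t2,t6},{t2,t7},{t3,t4},{t4,t5},{t5,t7},{t1,t2,t6},{t1,t4,t5},{t2,t3,t4},{t2,t5,t7}} U3={{t2},{t6},{t7},{t1,t2},{t1,t6},{t2,t3},{t2,t4},{t2,t5},{t2,t6},{t2,t7},{t3,t6},{t3,t7},{t5,t7},{t1,t2,t6},{t2,t3,t4},{t2,t5,t7}} U4={{t3},{t4},{t7},{t1,t4},{t2,t3},{t2,t4},{t2,t7},{t3,t4},{t3,t6},{t3,t7},{t4,t5},{t5,t7},{t1,t4,t5},{t2,t3,t4},{t2,t5,t7}}
  U12={{t1,t2},{t1,t4},{t1,t5},{t2,t6},{t1,t2,t6},{t1,t4,t5}} U13={{t6},{t1,t2},{t1,t6},{t2,t6},{t3,t6},{t1,t2,t6}} U14={{t1,t4},{t3,t6},{t1,t4,t5}} U23={{t2},{t1,t2},{t2,t3},{t2,t4},{t2,t5},{t2,t6},{t2,t7},{t5,t7},{t1,t2,t6},{t2,t3,t4},{t2,t5,t7}} U24={{t4},{t1,t4},{t2,t3},{t2,t4},{t2,t7},{t3,t4},{t4,t5},{t5,t7},{t1,t4,t5},{t2,t3,t4},{t2,t5,t7}} U34={{t7},{t2,t3},{t2,t4},{t2,t7},{t3,t6},{t3,t7},{t5,t7},{t2,t3,t4},{t2,t5,t7}}
  U123={{t1,t2},{t2,t6},{t1,t2,t6}} U124={{t1,t4},{t1,t4,t5}} U134={{t3,t6}} U234={{t2,t3},{t2,t4},{t2,t7},{t5,t7},{t2,t3,t4},{t2,t5,t7}}
C dims 4,6,4; δ0: rk_F7 3; δ1: rk_F7 3
degree 0: 4−3−0 = 1 → Ȟ^0 ≅ Z/7
degree 1: 6−3−3 = 0 → Ȟ^1 ≅ 0
degree 2: 4−0−3 = 1 → Ȟ^2 ≅ Z/7

Ȟ^0 ≅ Z/7, Ȟ^1 ≅ 0 and Ȟ^2 ≅ Z/7


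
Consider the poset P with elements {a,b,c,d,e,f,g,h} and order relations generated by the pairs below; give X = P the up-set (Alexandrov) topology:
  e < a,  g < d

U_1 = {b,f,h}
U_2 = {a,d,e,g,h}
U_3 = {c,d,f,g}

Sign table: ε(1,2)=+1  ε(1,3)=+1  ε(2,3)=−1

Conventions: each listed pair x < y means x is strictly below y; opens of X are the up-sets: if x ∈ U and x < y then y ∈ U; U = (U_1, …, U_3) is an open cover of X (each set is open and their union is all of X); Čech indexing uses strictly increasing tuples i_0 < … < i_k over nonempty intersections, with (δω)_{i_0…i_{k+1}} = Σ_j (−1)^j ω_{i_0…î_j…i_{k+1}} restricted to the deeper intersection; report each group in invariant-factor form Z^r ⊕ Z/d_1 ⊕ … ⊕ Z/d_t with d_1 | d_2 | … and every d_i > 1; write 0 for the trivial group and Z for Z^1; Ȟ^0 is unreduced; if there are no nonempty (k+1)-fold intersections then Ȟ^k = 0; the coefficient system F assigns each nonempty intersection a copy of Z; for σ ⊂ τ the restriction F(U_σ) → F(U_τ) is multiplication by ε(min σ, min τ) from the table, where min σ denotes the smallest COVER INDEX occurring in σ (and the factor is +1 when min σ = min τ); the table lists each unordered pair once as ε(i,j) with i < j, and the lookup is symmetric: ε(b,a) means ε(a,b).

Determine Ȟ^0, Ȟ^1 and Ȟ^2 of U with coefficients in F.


cover nerve:
  U12={h} U13={f} U23={d,g}
C dims 3,3; δ0: rk 3, SNF 1^2·2
Ȟ^0: (3−3)−0=0 ⇒ 0
Ȟ^1: (3−0)−3=0 plus torsion [2] ⇒ Z/2
Ȟ^2: (0−0)−0=0 ⇒ 0

Ȟ^0(U;F) ≅ 0; Ȟ^1(U;F) ≅ Z/2; Ȟ^2(U;F) ≅ 0


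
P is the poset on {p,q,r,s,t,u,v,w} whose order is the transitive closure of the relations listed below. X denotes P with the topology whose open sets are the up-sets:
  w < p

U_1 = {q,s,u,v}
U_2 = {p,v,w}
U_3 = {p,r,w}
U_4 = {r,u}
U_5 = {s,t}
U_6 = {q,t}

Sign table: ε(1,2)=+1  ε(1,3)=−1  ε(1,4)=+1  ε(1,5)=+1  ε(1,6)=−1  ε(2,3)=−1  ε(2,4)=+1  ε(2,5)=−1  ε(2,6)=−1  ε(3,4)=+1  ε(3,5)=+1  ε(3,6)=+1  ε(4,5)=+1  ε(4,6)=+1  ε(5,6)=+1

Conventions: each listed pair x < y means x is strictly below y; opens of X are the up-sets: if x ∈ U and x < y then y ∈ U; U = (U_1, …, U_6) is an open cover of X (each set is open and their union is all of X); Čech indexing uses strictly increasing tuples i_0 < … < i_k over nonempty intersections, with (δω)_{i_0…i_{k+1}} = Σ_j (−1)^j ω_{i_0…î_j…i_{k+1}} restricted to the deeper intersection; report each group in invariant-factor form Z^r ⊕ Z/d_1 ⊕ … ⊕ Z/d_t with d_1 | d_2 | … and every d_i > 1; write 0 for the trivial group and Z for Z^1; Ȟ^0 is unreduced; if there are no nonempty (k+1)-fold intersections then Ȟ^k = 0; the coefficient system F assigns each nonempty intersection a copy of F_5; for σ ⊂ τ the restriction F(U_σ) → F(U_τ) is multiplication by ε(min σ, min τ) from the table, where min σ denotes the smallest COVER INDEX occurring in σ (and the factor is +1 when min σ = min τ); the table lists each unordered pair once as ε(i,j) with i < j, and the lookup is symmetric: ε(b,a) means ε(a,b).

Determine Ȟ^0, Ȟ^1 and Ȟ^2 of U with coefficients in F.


nonempty intersections:
  U12={v} U14={u} U15={s} U16={q} U23={p,w} U34={r} U56={t}
C dims 6,7; δ0: rk_F5 6
Ȟ^0: (6−6)−0=0 ⇒ 0
Ȟ^1: (7−0)−6=1 ⇒ Z/5
Ȟ^2: (0−0)−0=0 ⇒ 0

Ȟ^0(U;F) ≅ 0,  Ȟ^1(U;F) ≅ Z/5,  Ȟ^2(U;F) ≅ 0


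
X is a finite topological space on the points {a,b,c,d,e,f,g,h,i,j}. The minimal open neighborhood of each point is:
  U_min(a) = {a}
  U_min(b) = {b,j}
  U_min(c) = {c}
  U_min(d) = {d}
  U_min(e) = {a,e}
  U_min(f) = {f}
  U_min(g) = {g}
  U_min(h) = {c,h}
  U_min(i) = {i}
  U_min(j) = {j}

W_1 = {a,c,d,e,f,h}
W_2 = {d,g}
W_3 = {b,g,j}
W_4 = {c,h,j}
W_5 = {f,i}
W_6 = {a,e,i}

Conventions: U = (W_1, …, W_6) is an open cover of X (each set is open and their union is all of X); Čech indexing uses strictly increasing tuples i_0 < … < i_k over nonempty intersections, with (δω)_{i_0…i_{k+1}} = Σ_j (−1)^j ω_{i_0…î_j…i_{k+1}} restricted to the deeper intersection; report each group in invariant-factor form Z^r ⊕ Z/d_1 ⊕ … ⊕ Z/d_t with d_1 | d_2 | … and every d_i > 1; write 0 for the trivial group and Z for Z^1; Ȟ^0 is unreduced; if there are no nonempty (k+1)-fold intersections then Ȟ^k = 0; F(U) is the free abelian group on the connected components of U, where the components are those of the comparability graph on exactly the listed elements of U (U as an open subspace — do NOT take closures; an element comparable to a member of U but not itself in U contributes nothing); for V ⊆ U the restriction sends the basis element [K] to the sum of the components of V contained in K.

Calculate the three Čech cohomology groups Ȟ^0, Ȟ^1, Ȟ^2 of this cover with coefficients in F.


nonempty overlaps:
  W12={d} W14={c,h} W15={f} W16={a,e} W23={g} W34={j} W56={i}
components per intersection:
  W1: {a,e} {c,h} {d} {f}
  W2: {d} {g}
  W3: {b,j} {g}
  W4: {c,h} {j}
  W5: {f} {i}
  W6: {a,e} {i}
  W12: {d}
  W14: {c,h}
  W15: {f}
  W16: {a,e}
  W23: {g}
  W34: {j}
  W56: {i}
C dims 14,7; δ0: rk 7, SNF 1^7
degree 0: 14−7−0 = 7 → Ȟ^0 ≅ Z^7
degree 1: 7−0−7 = 0 → Ȟ^1 ≅ 0
degree 2: 0−0−0 = 0 → Ȟ^2 ≅ 0

Ȟ^0 ≅ Z^7,  Ȟ^1 ≅ 0,  Ȟ^2 ≅ 0


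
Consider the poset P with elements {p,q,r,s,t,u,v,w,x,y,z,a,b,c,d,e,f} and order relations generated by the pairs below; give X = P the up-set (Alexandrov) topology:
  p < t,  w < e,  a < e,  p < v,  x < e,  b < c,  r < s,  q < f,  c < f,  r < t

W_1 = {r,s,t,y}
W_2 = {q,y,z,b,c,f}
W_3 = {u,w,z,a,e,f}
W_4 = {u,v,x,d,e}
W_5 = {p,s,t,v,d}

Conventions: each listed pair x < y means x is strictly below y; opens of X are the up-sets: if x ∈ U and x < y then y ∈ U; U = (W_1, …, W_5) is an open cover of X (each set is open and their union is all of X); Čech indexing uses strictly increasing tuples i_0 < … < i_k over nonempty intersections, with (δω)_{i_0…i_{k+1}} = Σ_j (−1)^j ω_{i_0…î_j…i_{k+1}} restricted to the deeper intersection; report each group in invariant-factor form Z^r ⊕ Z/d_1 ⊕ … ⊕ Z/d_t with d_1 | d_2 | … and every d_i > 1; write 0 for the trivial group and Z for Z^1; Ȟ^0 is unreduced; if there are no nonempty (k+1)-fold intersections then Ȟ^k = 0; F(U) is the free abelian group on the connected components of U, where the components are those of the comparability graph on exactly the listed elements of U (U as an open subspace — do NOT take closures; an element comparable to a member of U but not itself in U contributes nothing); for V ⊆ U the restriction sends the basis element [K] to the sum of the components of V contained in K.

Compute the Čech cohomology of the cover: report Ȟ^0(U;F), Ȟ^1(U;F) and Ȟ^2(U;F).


Ȟ^0(U;F) ≅ Z^7; Ȟ^1(U;F) ≅ 0; Ȟ^2(U;F) ≅ 0

nonempty intersections:
  W12={y} W15={s,t} W23={z,f} W34={u,e} W45={v,d}
components per intersection:
  W1: {r,s,t} {y}
  W2: {q,b,c,f} {y} {z}
  W3: {u} {w,a,e} {z} {f}
  W4: {u} {v} {x,e} {d}
  W5: {p,t,v} {s} {d}
  W12: {y}
  W15: {s} {t}
  W23: {z} {f}
  W34: {u} {e}
  W45: {v} {d}
C dims 16,9; δ0: rk 9, SNF 1^9
Ȟ^0: (16−9)−0=7 ⇒ Z^7
Ȟ^1: (9−0)−9=0 ⇒ 0
Ȟ^2: (0−0)−0=0 ⇒ 0


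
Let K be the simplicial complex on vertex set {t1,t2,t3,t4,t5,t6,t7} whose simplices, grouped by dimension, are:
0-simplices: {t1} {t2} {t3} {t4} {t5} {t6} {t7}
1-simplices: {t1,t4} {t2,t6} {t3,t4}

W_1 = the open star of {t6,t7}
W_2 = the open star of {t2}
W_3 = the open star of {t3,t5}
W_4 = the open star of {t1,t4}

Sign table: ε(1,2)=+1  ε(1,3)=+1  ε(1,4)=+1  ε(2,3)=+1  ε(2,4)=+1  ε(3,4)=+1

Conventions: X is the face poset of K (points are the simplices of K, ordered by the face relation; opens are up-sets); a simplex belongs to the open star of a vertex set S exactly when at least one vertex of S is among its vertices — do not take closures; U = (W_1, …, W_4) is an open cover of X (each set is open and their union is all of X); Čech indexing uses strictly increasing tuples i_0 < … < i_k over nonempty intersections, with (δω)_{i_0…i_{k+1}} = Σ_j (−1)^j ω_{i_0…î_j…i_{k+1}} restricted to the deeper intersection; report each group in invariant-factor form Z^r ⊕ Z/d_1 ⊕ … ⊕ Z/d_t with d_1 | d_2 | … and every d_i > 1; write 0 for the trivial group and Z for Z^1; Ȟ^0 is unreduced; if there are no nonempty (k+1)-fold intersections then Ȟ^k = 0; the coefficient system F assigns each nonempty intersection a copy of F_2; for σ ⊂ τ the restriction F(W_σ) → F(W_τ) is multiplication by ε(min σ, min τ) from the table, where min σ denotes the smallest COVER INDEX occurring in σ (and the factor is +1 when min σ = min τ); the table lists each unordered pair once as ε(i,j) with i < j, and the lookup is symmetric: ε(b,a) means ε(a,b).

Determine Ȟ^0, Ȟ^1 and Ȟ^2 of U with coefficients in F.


Ȟ^0 ≅ Z/2 ⊕ Z/2; Ȟ^1 ≅ 0; Ȟ^2 ≅ 0

nerve simplices:
  W1={{t6},{t7},{t2,t6}} W2={{t2},{t2,t6}} W3={{t3},{t5},{t3,t4}} W4={{t1},{t4},{t1,t4},{t3,t4}}
  W12={{t2,t6}} W34={{t3,t4}}
C dims 4,2; δ0: rk_F2 2
degree 0: 4−2−0 = 2 → Ȟ^0 ≅ Z/2 ⊕ Z/2
degree 1: 2−0−2 = 0 → Ȟ^1 ≅ 0
degree 2: 0−0−0 = 0 → Ȟ^2 ≅ 0


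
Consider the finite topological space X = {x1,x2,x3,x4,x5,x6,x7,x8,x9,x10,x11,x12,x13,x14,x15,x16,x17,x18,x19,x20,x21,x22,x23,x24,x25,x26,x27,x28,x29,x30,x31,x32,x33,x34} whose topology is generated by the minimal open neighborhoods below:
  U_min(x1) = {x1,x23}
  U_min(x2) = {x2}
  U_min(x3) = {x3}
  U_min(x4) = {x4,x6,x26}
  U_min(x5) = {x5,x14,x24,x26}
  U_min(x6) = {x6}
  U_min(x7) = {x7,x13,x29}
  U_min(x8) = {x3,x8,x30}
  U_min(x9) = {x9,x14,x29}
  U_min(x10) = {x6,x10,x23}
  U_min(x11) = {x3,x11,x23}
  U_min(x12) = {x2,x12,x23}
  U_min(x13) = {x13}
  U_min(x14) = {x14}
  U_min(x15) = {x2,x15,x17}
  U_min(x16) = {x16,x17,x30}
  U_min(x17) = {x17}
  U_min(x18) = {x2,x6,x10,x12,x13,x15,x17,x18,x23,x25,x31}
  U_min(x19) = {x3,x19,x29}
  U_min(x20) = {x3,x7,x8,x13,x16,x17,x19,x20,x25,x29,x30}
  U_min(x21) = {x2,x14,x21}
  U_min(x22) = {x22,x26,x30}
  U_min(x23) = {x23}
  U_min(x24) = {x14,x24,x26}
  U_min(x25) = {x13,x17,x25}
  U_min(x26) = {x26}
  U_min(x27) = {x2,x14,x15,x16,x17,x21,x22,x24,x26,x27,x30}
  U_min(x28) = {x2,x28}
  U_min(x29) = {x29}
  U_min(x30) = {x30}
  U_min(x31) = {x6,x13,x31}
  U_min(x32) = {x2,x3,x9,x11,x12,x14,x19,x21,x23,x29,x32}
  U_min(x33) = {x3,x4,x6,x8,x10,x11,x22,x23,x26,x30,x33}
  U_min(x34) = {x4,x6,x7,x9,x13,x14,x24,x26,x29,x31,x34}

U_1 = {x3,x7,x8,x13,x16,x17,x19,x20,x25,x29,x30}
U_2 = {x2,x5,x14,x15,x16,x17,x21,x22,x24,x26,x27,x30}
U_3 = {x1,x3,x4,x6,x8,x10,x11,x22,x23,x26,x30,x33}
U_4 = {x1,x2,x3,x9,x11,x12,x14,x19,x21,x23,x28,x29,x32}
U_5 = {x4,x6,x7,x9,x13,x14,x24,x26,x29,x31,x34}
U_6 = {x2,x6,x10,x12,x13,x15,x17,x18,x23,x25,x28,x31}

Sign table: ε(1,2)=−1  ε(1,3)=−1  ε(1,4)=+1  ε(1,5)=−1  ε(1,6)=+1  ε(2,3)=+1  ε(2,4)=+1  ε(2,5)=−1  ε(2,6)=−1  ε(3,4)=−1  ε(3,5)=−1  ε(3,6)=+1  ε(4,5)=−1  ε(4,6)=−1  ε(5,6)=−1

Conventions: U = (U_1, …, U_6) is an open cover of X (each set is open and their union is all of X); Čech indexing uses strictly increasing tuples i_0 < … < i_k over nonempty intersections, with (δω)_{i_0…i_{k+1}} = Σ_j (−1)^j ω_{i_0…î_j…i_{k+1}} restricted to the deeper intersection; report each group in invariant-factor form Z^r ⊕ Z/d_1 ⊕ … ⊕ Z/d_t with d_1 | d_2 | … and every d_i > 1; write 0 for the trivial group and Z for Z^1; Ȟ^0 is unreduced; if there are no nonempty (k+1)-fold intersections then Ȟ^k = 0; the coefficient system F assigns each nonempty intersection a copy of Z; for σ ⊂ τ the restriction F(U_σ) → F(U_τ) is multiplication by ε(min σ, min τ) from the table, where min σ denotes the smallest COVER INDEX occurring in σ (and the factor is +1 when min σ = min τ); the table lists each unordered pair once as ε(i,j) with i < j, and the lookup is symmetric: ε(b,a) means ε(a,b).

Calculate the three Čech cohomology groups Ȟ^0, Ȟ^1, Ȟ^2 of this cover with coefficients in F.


Ȟ^0 ≅ 0, Ȟ^1 ≅ Z/2, Ȟ^2 ≅ Z

nonempty intersections:
  U12={x16,x17,x30} U13={x3,x8,x30} U14={x3,x19,x29} U15={x7,x13,x29} U16={x13,x17,x25} U23={x22,x26,x30} U24={x2,x14,x21} U25={x14,x24,x26} U26={x2,x15,x17} U34={x1,x3,x11,x23} U35={x4,x6,x26} U36={x6,x10,x23} U45={x9,x14,x29} U46={x2,x12,x23,x28} U56={x6,x13,x31}
  U123={x30} U126={x17} U134={x3} U145={x29} U156={x13} U235={x26} U245={x14} U246={x2} U346={x23} U356={x6}
C dims 6,15,10; δ0: rk 6, SNF 1^5·2; δ1: rk 9, SNF 1^9
Ȟ^0: (6−6)−0=0 ⇒ 0
Ȟ^1: (15−9)−6=0 plus torsion [2] ⇒ Z/2
Ȟ^2: (10−0)−9=1 ⇒ Z


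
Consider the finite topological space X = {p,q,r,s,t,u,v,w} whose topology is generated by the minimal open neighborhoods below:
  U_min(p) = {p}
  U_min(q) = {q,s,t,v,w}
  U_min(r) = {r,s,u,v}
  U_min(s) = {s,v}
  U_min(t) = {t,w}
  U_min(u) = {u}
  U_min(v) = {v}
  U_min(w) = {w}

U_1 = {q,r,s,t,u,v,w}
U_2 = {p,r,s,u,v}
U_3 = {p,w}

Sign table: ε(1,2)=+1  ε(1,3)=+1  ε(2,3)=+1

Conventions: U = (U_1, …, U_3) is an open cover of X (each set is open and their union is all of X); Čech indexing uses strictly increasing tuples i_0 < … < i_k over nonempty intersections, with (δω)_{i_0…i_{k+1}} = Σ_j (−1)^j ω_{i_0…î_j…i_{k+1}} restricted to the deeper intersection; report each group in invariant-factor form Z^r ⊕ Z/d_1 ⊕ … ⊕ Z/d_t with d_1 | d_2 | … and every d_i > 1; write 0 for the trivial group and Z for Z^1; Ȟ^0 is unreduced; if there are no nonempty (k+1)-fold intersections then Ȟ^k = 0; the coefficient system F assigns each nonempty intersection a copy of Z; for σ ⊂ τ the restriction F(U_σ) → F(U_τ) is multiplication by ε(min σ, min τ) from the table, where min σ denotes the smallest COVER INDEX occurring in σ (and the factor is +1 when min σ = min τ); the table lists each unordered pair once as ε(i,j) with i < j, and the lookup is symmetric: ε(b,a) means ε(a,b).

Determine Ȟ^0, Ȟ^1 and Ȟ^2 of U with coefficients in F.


intersection data:
  U12={r,s,u,v} U13={w} U23={p}
C dims 3,3; δ0: rk 2, SNF 1^2
Ȟ^0 = (3 − 2) − 0 = 1, so Ȟ^0 ≅ Z
Ȟ^1 = (3 − 0) − 2 = 1, so Ȟ^1 ≅ Z
Ȟ^2 = (0 − 0) − 0 = 0, so Ȟ^2 ≅ 0

Ȟ^0 = Z; Ȟ^1 = Z; Ȟ^2 = 0


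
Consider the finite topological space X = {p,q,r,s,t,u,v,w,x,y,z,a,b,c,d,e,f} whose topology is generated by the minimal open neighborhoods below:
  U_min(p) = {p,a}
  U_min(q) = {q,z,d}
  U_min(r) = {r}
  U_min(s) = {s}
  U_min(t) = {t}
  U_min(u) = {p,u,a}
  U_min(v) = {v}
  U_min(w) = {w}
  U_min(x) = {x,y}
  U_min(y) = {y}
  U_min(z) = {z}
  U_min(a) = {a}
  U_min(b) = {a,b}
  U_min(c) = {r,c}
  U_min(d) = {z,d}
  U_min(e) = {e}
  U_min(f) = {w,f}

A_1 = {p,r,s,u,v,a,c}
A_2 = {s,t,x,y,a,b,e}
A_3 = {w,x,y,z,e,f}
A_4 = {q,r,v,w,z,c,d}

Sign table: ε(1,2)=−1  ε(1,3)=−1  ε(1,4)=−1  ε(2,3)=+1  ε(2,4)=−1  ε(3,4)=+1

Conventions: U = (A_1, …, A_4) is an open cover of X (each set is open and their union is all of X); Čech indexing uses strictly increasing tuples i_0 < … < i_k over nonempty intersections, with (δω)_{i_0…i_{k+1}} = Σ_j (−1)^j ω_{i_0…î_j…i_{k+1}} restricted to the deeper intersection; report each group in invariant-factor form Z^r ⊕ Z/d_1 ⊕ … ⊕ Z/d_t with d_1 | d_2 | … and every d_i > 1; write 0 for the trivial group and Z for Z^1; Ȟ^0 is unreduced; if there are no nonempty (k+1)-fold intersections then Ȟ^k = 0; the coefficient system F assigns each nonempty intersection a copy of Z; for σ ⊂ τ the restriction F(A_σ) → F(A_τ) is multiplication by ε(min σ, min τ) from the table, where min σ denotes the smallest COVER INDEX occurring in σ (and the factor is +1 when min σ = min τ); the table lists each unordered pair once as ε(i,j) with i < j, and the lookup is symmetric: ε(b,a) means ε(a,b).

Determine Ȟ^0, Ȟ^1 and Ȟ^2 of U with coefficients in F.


Ȟ^0(U;F) ≅ Z; Ȟ^1(U;F) ≅ Z; Ȟ^2(U;F) ≅ 0

nonempty intersections:
  A12={s,a} A14={r,v,c} A23={x,y,e} A34={w,z}
C dims 4,4; δ0: rk 3, SNF 1^3
Ȟ^0: (4−3)−0=1 ⇒ Z
Ȟ^1: (4−0)−3=1 ⇒ Z
Ȟ^2: (0−0)−0=0 ⇒ 0


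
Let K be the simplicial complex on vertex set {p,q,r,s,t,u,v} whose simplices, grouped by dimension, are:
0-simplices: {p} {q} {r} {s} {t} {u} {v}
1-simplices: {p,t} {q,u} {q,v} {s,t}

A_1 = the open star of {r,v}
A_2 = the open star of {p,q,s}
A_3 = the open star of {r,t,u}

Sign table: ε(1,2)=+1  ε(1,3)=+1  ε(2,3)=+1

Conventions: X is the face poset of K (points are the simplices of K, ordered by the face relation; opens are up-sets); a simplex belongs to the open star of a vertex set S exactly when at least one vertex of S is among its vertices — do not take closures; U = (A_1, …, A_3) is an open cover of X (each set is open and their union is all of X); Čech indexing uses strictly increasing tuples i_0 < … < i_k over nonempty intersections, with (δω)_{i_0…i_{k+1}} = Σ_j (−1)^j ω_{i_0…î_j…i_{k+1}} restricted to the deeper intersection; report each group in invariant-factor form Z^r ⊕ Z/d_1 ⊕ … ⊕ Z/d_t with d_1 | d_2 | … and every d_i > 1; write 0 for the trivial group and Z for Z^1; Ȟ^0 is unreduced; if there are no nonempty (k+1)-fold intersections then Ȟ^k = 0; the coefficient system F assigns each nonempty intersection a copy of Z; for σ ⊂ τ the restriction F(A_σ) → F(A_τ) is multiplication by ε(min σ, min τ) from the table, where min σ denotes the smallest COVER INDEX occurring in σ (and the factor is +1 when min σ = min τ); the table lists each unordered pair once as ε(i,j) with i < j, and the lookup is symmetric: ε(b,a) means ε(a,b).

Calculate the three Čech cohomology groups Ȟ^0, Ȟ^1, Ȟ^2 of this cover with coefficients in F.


Ȟ^0(U;F) ≅ Z, Ȟ^1(U;F) ≅ Z and Ȟ^2(U;F) ≅ 0

nonempty intersections:
  A1={{r},{v},{q,v}} A2={{p},{q},{s},{p,t},{q,u},{q,v},{s,t}} A3={{r},{t},{u},{p,t},{q,u},{s,t}}
  A12={{q,v}} A13={{r}} A23={{p,t},{q,u},{s,t}}
C dims 3,3; δ0: rk 2, SNF 1^2
Ȟ^0: (3−2)−0=1 ⇒ Z
Ȟ^1: (3−0)−2=1 ⇒ Z
Ȟ^2: (0−0)−0=0 ⇒ 0


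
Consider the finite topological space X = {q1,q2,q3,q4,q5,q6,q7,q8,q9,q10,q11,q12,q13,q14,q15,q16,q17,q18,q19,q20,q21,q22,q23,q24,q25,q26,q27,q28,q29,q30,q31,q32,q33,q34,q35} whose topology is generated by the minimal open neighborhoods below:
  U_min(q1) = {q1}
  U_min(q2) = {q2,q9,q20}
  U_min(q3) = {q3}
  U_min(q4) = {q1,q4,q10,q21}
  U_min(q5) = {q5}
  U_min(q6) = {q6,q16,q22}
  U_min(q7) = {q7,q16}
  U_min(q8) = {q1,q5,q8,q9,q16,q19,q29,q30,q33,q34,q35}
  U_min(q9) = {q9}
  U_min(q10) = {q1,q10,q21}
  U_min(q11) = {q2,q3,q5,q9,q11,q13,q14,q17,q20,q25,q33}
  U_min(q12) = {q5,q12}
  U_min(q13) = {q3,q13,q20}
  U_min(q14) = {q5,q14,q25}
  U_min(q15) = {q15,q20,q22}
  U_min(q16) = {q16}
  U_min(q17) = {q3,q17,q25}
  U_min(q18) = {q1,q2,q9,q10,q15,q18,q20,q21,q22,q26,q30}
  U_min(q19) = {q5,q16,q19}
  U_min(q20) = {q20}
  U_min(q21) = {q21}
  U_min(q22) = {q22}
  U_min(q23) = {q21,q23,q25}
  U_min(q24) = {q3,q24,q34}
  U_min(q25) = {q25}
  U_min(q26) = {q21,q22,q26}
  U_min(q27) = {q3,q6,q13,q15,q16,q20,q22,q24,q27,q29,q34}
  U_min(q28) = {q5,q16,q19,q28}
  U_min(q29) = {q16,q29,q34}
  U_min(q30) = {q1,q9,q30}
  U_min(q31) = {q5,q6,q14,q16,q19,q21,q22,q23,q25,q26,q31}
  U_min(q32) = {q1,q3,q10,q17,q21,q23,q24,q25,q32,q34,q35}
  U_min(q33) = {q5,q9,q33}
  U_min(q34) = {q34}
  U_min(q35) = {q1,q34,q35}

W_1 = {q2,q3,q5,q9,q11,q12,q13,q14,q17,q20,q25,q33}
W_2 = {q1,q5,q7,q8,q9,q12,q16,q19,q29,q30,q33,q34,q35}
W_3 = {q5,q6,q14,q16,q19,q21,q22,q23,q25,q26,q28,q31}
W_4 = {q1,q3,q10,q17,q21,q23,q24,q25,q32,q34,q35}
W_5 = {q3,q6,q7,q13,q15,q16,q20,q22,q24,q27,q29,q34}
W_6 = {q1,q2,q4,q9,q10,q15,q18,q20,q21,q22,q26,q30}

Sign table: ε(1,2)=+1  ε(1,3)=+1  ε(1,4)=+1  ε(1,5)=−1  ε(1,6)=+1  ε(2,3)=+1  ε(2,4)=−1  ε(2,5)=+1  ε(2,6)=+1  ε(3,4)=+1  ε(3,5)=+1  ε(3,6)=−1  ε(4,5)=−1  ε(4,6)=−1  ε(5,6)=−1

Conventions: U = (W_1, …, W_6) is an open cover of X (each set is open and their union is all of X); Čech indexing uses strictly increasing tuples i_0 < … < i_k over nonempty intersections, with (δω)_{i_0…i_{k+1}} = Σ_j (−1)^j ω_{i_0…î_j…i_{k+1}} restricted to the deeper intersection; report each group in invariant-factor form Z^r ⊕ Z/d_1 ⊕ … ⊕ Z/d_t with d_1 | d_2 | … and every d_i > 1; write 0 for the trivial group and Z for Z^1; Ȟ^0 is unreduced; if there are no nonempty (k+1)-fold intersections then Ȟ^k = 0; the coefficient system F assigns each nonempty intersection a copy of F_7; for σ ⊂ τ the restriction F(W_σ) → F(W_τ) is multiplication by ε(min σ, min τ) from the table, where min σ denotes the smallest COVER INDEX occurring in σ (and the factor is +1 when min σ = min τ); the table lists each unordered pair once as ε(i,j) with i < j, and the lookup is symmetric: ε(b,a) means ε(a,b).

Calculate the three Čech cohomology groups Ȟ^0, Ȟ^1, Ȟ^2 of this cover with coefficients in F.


nerve of the cover:
  W12={q5,q9,q12,q33} W13={q5,q14,q25} W14={q3,q17,q25} W15={q3,q13,q20} W16={q2,q9,q20} W23={q5,q16,q19} W24={q1,q34,q35} W25={q7,q16,q29,q34} W26={q1,q9,q30} W34={q21,q23,q25} W35={q6,q16,q22} W36={q21,q22,q26} W45={q3,q24,q34} W46={q1,q10,q21} W56={q15,q20,q22}
  W123={q5} W126={q9} W134={q25} W145={q3} W156={q20} W235={q16} W245={q34} W246={q1} W346={q21} W356={q22}
C dims 6,15,10; δ0: rk_F7 6; δ1: rk_F7 9
Ȟ^0 = (6 − 6) − 0 = 0, so Ȟ^0 ≅ 0
Ȟ^1 = (15 − 9) − 6 = 0, so Ȟ^1 ≅ 0
Ȟ^2 = (10 − 0) − 9 = 1, so Ȟ^2 ≅ Z/7

Ȟ^0 ≅ 0, Ȟ^1 ≅ 0, Ȟ^2 ≅ Z/7


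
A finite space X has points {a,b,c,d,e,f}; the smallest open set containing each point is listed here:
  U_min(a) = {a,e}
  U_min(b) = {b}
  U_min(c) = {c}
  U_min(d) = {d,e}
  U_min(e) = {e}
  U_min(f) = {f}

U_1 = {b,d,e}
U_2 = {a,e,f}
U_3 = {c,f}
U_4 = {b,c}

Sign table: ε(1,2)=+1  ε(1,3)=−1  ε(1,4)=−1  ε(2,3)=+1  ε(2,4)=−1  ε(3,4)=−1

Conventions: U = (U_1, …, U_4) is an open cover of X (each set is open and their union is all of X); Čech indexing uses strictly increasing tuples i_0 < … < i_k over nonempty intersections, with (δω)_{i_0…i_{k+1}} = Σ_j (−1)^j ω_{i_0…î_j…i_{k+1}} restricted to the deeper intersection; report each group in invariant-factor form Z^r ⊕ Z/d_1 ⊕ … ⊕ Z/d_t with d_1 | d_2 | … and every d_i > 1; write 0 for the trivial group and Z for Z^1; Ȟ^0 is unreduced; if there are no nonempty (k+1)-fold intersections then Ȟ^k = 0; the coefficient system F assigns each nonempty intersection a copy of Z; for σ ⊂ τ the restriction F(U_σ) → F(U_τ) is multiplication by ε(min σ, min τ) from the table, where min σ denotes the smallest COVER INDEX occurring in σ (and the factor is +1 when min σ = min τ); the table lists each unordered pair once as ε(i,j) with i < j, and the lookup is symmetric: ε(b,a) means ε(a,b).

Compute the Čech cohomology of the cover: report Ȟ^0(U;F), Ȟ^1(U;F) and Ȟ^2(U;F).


cover nerve:
  U12={e} U14={b} U23={f} U34={c}
C dims 4,4; δ0: rk 3, SNF 1^3
Ȟ^0: (4−3)−0=1 ⇒ Z
Ȟ^1: (4−0)−3=1 ⇒ Z
Ȟ^2: (0−0)−0=0 ⇒ 0

Ȟ^0 ≅ Z, Ȟ^1 ≅ Z and Ȟ^2 ≅ 0


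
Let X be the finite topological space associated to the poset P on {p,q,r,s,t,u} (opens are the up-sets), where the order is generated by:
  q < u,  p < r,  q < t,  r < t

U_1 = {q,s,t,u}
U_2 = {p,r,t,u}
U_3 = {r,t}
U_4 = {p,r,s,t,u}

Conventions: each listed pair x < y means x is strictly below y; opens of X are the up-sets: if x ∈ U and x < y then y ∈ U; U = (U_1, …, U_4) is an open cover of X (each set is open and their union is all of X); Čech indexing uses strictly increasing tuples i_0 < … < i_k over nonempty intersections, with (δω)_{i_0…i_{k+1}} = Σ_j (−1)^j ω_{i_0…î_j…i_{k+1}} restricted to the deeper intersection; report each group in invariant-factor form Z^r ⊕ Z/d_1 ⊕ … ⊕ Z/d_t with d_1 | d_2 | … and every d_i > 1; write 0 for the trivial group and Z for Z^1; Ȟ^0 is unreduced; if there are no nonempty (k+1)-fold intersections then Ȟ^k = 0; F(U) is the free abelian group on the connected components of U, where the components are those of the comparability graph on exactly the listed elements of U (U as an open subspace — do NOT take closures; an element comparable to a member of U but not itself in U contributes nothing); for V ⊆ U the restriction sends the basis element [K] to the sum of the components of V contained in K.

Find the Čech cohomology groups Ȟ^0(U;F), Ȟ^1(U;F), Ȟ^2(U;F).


nonempty intersections:
  U12={t,u} U13={t} U14={s,t,u} U23={r,t} U24={p,r,t,u} U34={r,t}
  U123={t} U124={t,u} U134={t} U234={r,t}
  U1234={t}
components per intersection:
  U1: {q,t,u} {s}
  U2: {p,r,t} {u}
  U3: {r,t}
  U4: {p,r,t} {s} {u}
  U12: {t} {u}
  U13: {t}
  U14: {s} {t} {u}
  U23: {r,t}
  U24: {p,r,t} {u}
  U34: {r,t}
  U123: {t}
  U124: {t} {u}
  U134: {t}
  U234: {r,t}
  U1234: {t}
C dims 8,10,5,1; δ0: rk 6, SNF 1^6; δ1: rk 4, SNF 1^4; δ2: rk 1, SNF 1^1
Ȟ^0: (8−6)−0=2 ⇒ Z^2
Ȟ^1: (10−4)−6=0 ⇒ 0
Ȟ^2: (5−1)−4=0 ⇒ 0

Ȟ^0(U;F) ≅ Z^2, Ȟ^1(U;F) ≅ 0, Ȟ^2(U;F) ≅ 0


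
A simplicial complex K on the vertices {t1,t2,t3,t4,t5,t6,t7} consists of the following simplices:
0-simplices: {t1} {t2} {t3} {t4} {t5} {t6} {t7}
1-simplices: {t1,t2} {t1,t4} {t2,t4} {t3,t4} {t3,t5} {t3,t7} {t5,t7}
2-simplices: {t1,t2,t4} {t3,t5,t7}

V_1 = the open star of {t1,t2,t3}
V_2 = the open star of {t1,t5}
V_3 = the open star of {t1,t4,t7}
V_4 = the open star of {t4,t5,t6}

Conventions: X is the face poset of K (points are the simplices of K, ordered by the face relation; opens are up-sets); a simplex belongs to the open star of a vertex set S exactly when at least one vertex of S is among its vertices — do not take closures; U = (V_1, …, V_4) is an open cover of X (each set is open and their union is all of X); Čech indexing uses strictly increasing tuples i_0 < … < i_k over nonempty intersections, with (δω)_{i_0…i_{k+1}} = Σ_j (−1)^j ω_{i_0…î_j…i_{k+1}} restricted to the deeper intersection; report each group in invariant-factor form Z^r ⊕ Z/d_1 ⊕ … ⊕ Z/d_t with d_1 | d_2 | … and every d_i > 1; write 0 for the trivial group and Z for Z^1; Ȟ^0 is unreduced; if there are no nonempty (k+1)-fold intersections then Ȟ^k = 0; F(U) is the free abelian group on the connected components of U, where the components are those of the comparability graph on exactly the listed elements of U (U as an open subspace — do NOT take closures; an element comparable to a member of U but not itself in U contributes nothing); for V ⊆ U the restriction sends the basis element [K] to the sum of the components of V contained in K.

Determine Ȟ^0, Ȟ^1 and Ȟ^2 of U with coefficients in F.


cover nerve:
  V1={{t1},{t2},{t3},{t1,t2},{t1,t4},{t2,t4},{t3,t4},{t3,t5},{t3,t7},{t1,t2,t4},{t3,t5,t7}} V2={{t1},{t5},{t1,t2},{t1,t4},{t3,t5},{t5,t7},{t1,t2,t4},{t3,t5,t7}} V3={{t1},{t4},{t7},{t1,t2},{t1,t4},{t2,t4},{t3,t4},{t3,t7},{t5,t7},{t1,t2,t4},{t3,t5,t7}} V4={{t4},{t5},{t6},{t1,t4},{t2,t4},{t3,t4},{t3,t5},{t5,t7},{t1,t2,t4},{t3,t5,t7}}
  V12={{t1},{t1,t2},{t1,t4},{t3,t5},{t1,t2,t4},{t3,t5,t7}} V13={{t1},{t1,t2},{t1,t4},{t2,t4},{t3,t4},{t3,t7},{t1,t2,t4},{t3,t5,t7}} V14={{t1,t4},{t2,t4},{t3,t4},{t3,t5},{t1,t2,t4},{t3,t5,t7}} V23={{t1},{t1,t2},{t1,t4},{t5,t7},{t1,t2,t4},{t3,t5,t7}} V24={{t5},{t1,t4},{t3,t5},{t5,t7},{t1,t2,t4},{t3,t5,t7}} V34={{t4},{t1,t4},{t2,t4},{t3,t4},{t5,t7},{t1,t2,t4},{t3,t5,t7}}
  V123={{t1},{t1,t2},{t1,t4},{t1,t2,t4},{t3,t5,t7}} V124={{t1,t4},{t3,t5},{t1,t2,t4},{t3,t5,t7}} V134={{t1,t4},{t2,t4},{t3,t4},{t1,t2,t4},{t3,t5,t7}} V234={{t1,t4},{t5,t7},{t1,t2,t4},{t3,t5,t7}}
  V1234={{t1,t4},{t1,t2,t4},{t3,t5,t7}}
components per intersection:
  V1: {{t1},{t2},{t1,t2},{t1,t4},{t2,t4},{t1,t2,t4}} {{t3},{t3,t4},{t3,t5},{t3,t7},{t3,t5,t7}}
  V2: {{t1},{t1,t2},{t1,t4},{t1,t2,t4}} {{t5},{t3,t5},{t5,t7},{t3,t5,t7}}
  V3: {{t1},{t4},{t1,t2},{t1,t4},{t2,t4},{t3,t4},{t1,t2,t4}} {{t7},{t3,t7},{t5,t7},{t3,t5,t7}}
  V4: {{t4},{t1,t4},{t2,t4},{t3,t4},{t1,t2,t4}} {{t5},{t3,t5},{t5,t7},{t3,t5,t7}} {{t6}}
  V12: {{t1},{t1,t2},{t1,t4},{t1,t2,t4}} {{t3,t5},{t3,t5,t7}}
  V13: {{t1},{t1,t2},{t1,t4},{t2,t4},{t1,t2,t4}} {{t3,t4}} {{t3,t7},{t3,t5,t7}}
  V14: {{t1,t4},{t2,t4},{t1,t2,t4}} {{t3,t4}} {{t3,t5},{t3,t5,t7}}
  V23: {{t1},{t1,t2},{t1,t4},{t1,t2,t4}} {{t5,t7},{t3,t5,t7}}
  V24: {{t5},{t3,t5},{t5,t7},{t3,t5,t7}} {{t1,t4},{t1,t2,t4}}
  V34: {{t4},{t1,t4},{t2,t4},{t3,t4},{t1,t2,t4}} {{t5,t7},{t3,t5,t7}}
  V123: {{t1},{t1,t2},{t1,t4},{t1,t2,t4}} {{t3,t5,t7}}
  V124: {{t1,t4},{t1,t2,t4}} {{t3,t5},{t3,t5,t7}}
  V134: {{t1,t4},{t2,t4},{t1,t2,t4}} {{t3,t4}} {{t3,t5,t7}}
  V234: {{t1,t4},{t1,t2,t4}} {{t5,t7},{t3,t5,t7}}
  V1234: {{t1,t4},{t1,t2,t4}} {{t3,t5,t7}}
C dims 9,14,9,2; δ0: rk 7, SNF 1^7; δ1: rk 7, SNF 1^7; δ2: rk 2, SNF 1^2
Ȟ^0: (9−7)−0=2 ⇒ Z^2
Ȟ^1: (14−7)−7=0 ⇒ 0
Ȟ^2: (9−2)−7=0 ⇒ 0

Ȟ^0(U;F) ≅ Z^2, Ȟ^1(U;F) ≅ 0 and Ȟ^2(U;F) ≅ 0


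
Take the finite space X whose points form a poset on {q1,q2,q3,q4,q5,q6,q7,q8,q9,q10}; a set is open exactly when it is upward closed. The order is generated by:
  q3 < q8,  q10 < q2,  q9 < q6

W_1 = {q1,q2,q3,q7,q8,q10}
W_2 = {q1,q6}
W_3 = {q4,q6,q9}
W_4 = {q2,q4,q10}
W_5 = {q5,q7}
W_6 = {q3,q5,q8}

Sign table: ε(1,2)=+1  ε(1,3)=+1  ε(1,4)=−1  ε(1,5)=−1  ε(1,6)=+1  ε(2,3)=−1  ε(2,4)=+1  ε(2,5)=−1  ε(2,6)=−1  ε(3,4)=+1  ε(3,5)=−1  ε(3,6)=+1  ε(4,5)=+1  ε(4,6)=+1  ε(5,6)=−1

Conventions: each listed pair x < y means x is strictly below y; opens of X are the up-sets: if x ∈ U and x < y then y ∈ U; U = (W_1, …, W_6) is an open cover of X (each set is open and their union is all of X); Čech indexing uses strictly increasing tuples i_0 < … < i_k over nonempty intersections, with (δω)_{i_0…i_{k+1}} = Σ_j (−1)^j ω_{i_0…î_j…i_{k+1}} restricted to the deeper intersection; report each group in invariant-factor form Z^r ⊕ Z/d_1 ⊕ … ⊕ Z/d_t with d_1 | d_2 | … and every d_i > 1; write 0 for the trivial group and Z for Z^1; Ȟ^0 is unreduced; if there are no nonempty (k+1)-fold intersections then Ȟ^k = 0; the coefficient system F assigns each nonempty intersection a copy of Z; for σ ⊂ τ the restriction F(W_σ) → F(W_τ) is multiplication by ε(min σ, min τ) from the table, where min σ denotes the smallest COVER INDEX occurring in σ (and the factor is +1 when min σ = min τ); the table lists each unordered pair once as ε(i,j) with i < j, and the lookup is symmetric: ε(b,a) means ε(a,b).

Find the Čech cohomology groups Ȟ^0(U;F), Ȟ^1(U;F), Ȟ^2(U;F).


nonempty intersections:
  W12={q1} W14={q2,q10} W15={q7} W16={q3,q8} W23={q6} W34={q4} W56={q5}
C dims 6,7; δ0: rk 5, SNF 1^5
Ȟ^0: (6−5)−0=1 ⇒ Z
Ȟ^1: (7−0)−5=2 ⇒ Z^2
Ȟ^2: (0−0)−0=0 ⇒ 0

Ȟ^0 = Z, Ȟ^1 = Z^2 and Ȟ^2 = 0
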